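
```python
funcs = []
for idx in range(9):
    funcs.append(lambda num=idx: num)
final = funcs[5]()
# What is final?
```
5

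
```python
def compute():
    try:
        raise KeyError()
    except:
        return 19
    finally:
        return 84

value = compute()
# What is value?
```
84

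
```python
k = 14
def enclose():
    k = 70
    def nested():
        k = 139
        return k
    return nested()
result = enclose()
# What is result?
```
139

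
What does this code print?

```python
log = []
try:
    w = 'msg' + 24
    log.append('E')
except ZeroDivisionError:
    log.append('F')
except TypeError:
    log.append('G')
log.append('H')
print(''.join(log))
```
GH

TypeError is caught by its specific handler, not ZeroDivisionError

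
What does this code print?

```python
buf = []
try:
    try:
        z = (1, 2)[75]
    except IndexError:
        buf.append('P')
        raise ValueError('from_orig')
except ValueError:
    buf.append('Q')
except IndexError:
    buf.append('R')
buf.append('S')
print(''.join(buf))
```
PQS

ValueError raised and caught, original IndexError not re-raised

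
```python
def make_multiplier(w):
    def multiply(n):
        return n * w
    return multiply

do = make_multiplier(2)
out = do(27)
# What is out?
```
54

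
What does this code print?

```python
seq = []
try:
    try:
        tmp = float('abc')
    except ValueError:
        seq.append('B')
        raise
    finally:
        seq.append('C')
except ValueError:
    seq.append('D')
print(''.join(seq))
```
BCD

finally runs before re-raised exception propagates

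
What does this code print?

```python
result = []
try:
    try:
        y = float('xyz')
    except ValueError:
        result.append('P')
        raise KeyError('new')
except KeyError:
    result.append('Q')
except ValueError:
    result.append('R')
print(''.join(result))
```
PQ

New KeyError raised, caught by outer KeyError handler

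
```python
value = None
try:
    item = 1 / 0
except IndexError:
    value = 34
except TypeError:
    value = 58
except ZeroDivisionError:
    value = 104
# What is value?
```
104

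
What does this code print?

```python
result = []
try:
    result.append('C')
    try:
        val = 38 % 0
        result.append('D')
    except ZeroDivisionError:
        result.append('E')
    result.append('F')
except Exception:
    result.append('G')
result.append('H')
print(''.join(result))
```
CEFH

Inner exception caught by inner handler, outer continues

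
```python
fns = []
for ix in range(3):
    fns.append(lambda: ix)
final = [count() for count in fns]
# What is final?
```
[2, 2, 2]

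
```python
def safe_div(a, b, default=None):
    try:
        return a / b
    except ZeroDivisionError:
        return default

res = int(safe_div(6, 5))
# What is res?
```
1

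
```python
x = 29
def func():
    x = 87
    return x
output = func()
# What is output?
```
87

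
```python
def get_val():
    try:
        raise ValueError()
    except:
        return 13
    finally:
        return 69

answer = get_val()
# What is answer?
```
69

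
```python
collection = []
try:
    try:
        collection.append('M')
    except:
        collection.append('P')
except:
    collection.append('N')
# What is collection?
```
['M']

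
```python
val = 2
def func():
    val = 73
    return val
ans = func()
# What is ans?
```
73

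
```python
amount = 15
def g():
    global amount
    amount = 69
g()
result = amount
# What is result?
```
69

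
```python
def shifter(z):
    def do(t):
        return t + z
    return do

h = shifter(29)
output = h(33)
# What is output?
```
62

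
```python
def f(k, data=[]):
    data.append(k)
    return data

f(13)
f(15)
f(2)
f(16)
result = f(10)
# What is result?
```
[13, 15, 2, 16, 10]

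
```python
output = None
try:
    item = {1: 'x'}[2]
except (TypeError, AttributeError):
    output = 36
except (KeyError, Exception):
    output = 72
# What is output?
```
72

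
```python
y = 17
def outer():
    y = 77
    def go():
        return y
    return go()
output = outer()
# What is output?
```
77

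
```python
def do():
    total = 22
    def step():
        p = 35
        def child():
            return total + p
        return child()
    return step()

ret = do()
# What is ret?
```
57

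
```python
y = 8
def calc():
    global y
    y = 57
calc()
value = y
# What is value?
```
57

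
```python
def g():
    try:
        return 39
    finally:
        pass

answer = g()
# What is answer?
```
39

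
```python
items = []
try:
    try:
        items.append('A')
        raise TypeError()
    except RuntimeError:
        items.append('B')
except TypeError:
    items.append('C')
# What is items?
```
['A', 'C']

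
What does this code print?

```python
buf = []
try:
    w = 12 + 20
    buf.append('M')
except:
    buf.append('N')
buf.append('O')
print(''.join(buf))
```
MO

No exception, try block completes normally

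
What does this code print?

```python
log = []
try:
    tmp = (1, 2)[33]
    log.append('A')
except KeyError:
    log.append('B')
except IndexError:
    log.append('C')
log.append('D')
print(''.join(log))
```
CD

IndexError is caught by its specific handler, not KeyError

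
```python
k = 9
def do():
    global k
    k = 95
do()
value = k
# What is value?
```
95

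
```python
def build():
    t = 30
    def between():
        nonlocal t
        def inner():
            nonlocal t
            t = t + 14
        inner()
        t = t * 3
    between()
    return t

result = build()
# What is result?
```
132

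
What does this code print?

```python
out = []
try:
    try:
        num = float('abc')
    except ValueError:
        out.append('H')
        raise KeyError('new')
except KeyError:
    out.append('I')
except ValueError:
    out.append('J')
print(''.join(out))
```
HI

New KeyError raised, caught by outer KeyError handler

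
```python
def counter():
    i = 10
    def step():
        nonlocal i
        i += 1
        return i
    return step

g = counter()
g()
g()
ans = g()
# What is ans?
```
13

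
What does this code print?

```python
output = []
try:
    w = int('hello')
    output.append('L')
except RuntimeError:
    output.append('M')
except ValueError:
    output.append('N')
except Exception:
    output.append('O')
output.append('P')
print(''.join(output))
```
NP

ValueError matches before generic Exception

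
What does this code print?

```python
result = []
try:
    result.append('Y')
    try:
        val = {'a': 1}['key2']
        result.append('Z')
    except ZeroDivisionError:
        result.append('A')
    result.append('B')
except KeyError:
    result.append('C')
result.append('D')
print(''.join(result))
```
YCD

Inner handler doesn't match, propagates to outer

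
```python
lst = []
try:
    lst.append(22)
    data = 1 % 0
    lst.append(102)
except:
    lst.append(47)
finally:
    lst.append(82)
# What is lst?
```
[22, 47, 82]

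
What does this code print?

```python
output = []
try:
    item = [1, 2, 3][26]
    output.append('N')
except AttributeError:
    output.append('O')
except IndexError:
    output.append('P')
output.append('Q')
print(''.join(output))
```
PQ

IndexError is caught by its specific handler, not AttributeError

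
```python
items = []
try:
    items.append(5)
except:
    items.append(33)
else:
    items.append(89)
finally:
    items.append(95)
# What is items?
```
[5, 89, 95]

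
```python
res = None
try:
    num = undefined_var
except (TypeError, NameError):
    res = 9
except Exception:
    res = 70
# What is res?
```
9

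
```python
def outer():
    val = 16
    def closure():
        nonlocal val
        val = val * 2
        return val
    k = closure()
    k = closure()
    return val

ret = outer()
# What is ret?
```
64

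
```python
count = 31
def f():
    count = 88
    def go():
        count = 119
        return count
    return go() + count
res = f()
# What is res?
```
207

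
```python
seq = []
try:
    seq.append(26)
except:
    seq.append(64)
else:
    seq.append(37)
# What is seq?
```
[26, 37]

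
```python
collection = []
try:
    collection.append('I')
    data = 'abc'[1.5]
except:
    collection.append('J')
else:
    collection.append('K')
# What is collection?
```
['I', 'J']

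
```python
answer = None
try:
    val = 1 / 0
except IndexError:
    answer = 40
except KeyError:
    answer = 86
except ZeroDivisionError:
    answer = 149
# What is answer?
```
149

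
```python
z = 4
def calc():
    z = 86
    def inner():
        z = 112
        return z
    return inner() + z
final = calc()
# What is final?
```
198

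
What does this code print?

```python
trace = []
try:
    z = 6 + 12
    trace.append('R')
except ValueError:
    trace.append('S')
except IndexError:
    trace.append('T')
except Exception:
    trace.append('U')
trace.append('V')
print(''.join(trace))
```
RV

No exception, try block completes normally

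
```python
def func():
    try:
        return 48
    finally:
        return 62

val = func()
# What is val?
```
62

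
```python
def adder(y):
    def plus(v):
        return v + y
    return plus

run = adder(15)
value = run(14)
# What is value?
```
29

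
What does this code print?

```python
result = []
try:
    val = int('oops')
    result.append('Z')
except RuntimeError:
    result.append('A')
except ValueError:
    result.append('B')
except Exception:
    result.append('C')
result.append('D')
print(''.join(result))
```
BD

ValueError matches before generic Exception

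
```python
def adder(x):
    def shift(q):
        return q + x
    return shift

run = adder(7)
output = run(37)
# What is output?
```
44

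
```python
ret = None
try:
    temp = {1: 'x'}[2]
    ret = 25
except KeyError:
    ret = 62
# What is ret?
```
62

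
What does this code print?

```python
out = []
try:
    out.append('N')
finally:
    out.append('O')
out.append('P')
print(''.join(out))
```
NOP

try/finally without except, no exception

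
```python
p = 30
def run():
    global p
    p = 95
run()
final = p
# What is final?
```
95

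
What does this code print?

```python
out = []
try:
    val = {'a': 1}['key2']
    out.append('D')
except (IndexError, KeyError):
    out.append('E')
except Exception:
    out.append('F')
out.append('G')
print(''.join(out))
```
EG

KeyError matches tuple containing it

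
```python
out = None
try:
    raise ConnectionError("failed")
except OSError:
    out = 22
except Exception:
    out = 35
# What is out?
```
22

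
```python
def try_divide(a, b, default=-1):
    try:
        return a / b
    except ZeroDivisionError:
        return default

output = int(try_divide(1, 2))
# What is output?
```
0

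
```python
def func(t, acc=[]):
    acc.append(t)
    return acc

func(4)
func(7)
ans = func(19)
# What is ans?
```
[4, 7, 19]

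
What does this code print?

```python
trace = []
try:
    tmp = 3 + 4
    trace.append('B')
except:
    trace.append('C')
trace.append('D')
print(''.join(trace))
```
BD

No exception, try block completes normally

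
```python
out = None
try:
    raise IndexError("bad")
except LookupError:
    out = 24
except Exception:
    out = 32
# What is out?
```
24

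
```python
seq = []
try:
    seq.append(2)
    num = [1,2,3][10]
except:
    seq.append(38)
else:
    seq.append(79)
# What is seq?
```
[2, 38]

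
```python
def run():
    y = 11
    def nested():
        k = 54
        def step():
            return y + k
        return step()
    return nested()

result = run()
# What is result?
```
65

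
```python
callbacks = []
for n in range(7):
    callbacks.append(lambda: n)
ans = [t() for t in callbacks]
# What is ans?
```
[6, 6, 6, 6, 6, 6, 6]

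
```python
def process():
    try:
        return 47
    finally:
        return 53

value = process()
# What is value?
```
53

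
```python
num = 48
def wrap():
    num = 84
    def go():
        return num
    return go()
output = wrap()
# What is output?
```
84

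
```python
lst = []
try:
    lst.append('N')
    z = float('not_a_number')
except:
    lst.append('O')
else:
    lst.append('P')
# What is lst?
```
['N', 'O']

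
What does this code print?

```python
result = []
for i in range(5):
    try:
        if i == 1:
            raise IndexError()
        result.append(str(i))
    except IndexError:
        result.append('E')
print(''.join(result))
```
0E234

Exception on i=1 caught, loop continues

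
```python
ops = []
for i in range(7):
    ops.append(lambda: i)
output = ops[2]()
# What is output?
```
6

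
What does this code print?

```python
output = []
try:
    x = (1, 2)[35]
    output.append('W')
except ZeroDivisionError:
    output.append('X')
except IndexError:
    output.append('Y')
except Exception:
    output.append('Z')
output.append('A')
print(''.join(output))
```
YA

IndexError matches before generic Exception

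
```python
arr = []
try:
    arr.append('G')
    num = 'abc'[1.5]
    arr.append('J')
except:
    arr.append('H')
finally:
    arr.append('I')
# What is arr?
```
['G', 'H', 'I']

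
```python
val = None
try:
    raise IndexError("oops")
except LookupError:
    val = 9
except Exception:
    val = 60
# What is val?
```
9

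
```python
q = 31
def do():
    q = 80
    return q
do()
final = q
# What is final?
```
31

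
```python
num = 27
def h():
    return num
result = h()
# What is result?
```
27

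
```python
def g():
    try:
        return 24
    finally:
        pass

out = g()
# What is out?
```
24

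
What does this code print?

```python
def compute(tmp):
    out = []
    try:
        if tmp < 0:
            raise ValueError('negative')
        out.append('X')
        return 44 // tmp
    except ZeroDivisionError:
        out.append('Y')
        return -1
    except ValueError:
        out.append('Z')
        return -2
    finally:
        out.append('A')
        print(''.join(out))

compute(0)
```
XYA

tmp=0 causes ZeroDivisionError, caught, finally prints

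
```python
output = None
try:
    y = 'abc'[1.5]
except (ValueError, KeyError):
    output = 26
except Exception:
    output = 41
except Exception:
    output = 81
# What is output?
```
41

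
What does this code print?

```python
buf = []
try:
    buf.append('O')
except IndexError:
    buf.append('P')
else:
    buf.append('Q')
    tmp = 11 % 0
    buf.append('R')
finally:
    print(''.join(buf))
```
OQ

Try succeeds, else appends 'Q', ZeroDivisionError in else is uncaught, finally prints before exception propagates ('R' never appended)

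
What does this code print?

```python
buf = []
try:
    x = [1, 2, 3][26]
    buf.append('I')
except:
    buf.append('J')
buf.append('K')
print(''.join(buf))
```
JK

Exception raised in try, caught by bare except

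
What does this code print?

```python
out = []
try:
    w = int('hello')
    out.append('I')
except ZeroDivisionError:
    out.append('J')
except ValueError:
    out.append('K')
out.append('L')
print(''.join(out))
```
KL

ValueError is caught by its specific handler, not ZeroDivisionError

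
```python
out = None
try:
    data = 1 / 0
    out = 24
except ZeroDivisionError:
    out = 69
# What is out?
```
69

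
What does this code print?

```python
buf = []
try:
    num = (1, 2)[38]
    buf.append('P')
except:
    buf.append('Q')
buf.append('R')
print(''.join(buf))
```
QR

Exception raised in try, caught by bare except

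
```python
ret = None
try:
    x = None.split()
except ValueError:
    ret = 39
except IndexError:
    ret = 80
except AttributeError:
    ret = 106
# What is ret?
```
106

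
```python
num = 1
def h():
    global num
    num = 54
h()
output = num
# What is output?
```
54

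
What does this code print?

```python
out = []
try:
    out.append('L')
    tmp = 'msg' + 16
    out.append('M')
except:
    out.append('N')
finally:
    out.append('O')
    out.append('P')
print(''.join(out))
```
LNOP

Code before exception runs, then except, then all of finally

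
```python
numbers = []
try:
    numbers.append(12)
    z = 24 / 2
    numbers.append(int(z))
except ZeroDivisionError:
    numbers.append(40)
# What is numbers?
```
[12, 12]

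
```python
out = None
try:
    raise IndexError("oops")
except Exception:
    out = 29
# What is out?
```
29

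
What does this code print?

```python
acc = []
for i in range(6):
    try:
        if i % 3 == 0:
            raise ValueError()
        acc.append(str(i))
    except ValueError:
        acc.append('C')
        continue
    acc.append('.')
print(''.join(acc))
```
C1.2.C4.5.

continue in except skips rest of loop body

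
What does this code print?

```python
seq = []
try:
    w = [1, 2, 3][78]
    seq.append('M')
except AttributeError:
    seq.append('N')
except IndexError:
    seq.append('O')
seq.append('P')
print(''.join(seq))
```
OP

IndexError is caught by its specific handler, not AttributeError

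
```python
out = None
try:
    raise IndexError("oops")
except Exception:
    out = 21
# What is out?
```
21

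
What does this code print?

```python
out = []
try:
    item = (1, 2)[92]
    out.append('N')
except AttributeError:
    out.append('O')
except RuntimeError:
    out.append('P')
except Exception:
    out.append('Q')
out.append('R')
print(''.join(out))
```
QR

IndexError not specifically caught, falls to Exception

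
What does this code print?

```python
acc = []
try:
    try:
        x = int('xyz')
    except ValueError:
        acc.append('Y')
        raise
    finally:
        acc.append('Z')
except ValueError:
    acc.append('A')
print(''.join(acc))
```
YZA

finally runs before re-raised exception propagates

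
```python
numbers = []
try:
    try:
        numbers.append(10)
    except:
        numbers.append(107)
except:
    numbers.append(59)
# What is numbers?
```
[10]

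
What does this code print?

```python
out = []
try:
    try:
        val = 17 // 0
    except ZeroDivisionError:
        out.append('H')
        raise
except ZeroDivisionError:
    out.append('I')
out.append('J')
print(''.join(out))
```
HIJ

raise without argument re-raises current exception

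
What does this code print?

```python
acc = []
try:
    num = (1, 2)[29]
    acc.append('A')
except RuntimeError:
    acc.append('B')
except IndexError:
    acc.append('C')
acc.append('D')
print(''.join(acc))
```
CD

IndexError is caught by its specific handler, not RuntimeError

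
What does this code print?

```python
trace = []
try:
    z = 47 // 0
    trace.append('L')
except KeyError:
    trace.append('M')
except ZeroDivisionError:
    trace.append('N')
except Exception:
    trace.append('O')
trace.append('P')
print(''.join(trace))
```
NP

ZeroDivisionError matches before generic Exception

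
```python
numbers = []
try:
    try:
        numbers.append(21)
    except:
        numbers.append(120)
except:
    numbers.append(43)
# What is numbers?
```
[21]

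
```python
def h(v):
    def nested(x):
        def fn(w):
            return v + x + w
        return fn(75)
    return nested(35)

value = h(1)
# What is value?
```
111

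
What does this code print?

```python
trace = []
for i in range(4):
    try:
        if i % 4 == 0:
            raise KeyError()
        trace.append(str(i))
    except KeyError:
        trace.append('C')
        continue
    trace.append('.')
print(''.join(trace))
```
C1.2.3.

continue in except skips rest of loop body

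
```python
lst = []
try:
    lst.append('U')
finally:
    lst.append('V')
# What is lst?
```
['U', 'V']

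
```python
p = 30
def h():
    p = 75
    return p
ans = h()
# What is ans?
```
75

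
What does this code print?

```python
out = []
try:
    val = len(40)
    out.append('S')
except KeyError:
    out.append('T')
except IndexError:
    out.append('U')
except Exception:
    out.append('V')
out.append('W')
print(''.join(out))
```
VW

TypeError not specifically caught, falls to Exception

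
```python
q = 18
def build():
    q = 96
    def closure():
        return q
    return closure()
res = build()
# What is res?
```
96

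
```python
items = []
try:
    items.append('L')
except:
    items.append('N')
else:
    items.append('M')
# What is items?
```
['L', 'M']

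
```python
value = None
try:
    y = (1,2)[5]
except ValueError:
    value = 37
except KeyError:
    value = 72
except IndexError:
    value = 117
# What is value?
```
117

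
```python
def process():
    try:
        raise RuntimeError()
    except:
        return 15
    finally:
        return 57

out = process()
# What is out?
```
57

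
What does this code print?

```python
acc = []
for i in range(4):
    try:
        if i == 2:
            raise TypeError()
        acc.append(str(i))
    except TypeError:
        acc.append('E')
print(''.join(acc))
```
01E3

Exception on i=2 caught, loop continues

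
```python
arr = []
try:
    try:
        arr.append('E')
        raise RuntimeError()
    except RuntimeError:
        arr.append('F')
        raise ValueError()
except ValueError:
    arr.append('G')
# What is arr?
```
['E', 'F', 'G']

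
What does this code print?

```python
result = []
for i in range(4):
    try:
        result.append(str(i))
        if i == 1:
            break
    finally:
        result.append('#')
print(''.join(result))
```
0#1#

finally runs even when breaking out of loop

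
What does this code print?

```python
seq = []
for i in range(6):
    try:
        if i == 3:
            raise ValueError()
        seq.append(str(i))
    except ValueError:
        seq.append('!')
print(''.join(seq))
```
012!45

Exception on i=3 caught, loop continues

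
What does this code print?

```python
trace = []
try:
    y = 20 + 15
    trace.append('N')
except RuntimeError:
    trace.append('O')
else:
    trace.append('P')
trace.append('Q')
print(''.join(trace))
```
NPQ

else block runs when no exception occurs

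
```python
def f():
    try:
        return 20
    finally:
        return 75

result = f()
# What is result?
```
75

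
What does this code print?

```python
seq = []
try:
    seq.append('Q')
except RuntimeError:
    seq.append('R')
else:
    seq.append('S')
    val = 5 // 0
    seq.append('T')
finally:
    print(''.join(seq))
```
QS

Try succeeds, else appends 'S', ZeroDivisionError in else is uncaught, finally prints before exception propagates ('T' never appended)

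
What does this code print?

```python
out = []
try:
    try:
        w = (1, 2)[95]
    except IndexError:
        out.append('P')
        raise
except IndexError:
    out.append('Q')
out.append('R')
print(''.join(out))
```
PQR

raise without argument re-raises current exception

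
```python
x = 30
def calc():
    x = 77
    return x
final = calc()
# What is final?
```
77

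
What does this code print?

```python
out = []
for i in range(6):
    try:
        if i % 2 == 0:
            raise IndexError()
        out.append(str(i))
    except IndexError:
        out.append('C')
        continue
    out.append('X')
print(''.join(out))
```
C1XC3XC5X

continue in except skips rest of loop body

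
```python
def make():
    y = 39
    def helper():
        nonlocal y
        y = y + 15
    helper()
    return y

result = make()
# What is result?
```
54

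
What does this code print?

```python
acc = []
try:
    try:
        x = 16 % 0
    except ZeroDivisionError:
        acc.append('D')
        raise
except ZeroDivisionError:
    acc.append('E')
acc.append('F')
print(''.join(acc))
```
DEF

raise without argument re-raises current exception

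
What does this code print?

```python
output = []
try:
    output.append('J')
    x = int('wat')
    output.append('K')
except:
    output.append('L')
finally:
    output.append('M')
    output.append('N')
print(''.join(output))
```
JLMN

Code before exception runs, then except, then all of finally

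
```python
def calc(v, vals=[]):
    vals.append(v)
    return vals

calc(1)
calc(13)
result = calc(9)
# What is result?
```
[1, 13, 9]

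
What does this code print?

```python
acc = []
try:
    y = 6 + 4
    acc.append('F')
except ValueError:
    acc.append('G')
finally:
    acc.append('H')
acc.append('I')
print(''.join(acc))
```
FHI

finally runs after normal execution too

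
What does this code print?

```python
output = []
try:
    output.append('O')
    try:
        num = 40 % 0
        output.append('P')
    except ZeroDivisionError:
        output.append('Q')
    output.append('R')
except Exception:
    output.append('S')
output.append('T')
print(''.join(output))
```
OQRT

Inner exception caught by inner handler, outer continues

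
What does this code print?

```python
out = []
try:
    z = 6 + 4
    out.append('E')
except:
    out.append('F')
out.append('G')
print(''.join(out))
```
EG

No exception, try block completes normally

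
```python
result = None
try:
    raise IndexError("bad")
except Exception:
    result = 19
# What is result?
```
19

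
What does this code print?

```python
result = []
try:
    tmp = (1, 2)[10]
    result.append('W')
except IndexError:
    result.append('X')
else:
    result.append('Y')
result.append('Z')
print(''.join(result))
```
XZ

else block skipped when exception is caught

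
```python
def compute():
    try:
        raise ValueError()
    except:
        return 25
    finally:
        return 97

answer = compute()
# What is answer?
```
97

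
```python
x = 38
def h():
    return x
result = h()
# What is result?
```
38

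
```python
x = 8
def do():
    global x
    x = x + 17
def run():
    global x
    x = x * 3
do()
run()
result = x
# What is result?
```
75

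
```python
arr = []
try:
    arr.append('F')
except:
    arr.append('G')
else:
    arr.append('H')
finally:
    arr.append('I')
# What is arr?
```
['F', 'H', 'I']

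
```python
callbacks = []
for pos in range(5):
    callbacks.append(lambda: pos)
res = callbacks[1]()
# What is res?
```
4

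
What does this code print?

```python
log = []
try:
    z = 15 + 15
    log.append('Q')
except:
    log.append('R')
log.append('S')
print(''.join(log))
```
QS

No exception, try block completes normally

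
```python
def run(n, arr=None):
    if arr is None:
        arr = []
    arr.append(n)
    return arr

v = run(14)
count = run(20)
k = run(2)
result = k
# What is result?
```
[2]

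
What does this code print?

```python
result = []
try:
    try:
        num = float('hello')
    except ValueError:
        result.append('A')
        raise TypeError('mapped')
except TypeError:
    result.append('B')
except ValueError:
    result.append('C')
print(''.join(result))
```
AB

New TypeError raised, caught by outer TypeError handler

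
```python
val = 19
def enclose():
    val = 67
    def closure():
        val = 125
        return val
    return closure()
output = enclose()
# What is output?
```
125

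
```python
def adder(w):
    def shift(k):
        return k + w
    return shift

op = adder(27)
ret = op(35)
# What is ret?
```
62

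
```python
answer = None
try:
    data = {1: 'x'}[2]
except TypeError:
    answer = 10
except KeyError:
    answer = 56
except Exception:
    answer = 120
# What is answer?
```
56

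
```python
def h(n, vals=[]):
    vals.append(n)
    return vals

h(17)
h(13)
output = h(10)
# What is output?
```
[17, 13, 10]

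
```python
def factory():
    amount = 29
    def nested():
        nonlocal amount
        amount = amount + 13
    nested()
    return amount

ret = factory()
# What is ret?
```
42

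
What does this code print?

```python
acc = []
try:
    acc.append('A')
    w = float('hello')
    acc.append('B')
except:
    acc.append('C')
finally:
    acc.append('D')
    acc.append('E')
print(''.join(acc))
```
ACDE

Code before exception runs, then except, then all of finally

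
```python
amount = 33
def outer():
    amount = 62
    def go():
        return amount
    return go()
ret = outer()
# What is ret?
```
62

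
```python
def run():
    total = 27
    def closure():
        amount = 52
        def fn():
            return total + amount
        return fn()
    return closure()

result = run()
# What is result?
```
79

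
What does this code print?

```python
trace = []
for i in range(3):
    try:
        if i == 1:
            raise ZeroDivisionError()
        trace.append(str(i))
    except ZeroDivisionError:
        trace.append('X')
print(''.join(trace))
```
0X2

Exception on i=1 caught, loop continues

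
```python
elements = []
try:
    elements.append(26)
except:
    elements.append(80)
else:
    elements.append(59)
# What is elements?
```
[26, 59]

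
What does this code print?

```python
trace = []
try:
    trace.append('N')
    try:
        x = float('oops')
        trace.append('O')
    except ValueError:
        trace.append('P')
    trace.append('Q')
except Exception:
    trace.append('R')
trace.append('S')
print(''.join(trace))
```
NPQS

Inner exception caught by inner handler, outer continues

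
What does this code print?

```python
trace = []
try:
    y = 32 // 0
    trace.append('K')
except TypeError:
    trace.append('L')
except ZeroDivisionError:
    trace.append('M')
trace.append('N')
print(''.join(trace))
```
MN

ZeroDivisionError is caught by its specific handler, not TypeError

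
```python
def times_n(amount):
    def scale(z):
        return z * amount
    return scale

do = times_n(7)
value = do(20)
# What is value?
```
140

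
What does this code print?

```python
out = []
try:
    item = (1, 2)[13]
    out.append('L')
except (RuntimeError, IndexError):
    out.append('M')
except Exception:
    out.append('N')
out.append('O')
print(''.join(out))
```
MO

IndexError matches tuple containing it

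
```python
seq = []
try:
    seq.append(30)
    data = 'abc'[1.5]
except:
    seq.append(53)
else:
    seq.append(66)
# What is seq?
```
[30, 53]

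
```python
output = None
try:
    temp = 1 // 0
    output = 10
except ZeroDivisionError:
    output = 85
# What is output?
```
85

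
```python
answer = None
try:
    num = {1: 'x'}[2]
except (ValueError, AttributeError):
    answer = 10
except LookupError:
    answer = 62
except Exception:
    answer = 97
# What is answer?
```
62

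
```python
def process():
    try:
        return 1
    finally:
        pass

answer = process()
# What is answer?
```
1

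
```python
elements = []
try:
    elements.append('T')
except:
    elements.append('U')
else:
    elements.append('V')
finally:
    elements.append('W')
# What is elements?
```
['T', 'V', 'W']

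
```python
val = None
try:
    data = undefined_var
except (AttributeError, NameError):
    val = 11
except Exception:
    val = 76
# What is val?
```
11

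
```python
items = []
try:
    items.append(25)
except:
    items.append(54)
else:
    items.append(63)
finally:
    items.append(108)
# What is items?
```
[25, 63, 108]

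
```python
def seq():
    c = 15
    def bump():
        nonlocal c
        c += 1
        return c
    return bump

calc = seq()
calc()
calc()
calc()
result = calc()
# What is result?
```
19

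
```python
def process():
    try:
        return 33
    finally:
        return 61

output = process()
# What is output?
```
61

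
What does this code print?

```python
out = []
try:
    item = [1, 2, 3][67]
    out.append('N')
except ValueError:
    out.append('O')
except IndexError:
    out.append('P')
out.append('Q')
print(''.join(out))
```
PQ

IndexError is caught by its specific handler, not ValueError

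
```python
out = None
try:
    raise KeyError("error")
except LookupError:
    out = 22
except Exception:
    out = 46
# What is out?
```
22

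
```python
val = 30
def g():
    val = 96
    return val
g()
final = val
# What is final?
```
30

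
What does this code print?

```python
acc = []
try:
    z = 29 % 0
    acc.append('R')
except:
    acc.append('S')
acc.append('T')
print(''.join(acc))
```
ST

Exception raised in try, caught by bare except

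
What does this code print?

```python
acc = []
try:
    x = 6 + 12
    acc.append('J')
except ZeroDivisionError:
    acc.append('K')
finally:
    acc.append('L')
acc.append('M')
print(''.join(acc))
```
JLM

finally runs after normal execution too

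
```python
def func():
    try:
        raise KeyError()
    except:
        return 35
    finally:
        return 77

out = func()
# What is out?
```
77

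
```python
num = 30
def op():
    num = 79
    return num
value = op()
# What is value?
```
79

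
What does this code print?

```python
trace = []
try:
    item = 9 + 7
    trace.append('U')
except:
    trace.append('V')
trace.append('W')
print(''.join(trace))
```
UW

No exception, try block completes normally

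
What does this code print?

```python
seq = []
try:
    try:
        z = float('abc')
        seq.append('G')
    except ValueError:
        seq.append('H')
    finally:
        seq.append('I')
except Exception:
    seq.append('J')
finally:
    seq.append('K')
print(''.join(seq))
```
HIK

Both finally blocks run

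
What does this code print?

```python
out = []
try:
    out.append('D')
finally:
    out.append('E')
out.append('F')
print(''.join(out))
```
DEF

try/finally without except, no exception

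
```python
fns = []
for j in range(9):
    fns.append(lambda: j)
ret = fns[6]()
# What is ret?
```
8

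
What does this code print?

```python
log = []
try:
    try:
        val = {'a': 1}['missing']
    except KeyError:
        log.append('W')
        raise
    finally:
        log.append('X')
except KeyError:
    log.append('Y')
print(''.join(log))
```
WXY

finally runs before re-raised exception propagates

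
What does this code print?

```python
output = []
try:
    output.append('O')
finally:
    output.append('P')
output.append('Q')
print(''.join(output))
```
OPQ

try/finally without except, no exception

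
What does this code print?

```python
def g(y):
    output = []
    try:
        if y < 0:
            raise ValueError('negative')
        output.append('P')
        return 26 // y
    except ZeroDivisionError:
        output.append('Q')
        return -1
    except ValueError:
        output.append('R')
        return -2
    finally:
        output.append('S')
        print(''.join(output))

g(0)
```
PQS

y=0 causes ZeroDivisionError, caught, finally prints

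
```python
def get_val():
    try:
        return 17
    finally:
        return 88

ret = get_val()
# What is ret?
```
88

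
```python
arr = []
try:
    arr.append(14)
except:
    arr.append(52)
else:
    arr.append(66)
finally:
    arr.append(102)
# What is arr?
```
[14, 66, 102]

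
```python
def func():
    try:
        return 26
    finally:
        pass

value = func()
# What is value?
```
26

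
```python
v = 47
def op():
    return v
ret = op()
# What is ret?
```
47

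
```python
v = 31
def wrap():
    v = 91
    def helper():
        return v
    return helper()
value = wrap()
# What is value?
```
91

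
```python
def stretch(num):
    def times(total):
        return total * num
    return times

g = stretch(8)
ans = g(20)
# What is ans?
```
160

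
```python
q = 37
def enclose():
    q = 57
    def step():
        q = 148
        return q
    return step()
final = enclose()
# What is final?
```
148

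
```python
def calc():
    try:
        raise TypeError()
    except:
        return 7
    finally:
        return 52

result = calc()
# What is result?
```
52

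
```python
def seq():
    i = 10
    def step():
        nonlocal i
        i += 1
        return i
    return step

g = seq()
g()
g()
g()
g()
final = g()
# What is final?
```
15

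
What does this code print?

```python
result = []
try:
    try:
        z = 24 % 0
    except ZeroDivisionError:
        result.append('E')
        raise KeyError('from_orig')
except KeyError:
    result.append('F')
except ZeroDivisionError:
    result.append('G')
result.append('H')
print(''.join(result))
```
EFH

KeyError raised and caught, original ZeroDivisionError not re-raised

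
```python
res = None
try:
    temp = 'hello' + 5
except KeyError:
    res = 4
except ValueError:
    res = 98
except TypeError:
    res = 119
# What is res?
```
119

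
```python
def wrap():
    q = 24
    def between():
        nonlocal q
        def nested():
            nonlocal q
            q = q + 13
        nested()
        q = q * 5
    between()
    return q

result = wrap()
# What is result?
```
185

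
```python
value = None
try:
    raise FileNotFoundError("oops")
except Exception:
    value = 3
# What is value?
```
3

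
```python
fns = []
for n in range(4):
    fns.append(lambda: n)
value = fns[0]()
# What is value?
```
3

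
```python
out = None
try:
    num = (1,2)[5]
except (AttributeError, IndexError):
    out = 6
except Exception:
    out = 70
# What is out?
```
6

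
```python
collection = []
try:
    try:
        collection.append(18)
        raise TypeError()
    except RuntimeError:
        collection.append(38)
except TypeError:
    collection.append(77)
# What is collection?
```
[18, 77]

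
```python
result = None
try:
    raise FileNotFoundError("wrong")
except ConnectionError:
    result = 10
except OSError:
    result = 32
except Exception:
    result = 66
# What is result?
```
32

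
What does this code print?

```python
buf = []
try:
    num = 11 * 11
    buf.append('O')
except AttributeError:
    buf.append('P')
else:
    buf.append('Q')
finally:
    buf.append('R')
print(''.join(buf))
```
OQR

else runs before finally when no exception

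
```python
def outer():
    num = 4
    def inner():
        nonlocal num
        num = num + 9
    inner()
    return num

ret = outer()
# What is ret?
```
13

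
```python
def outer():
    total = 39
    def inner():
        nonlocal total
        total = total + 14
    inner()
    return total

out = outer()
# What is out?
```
53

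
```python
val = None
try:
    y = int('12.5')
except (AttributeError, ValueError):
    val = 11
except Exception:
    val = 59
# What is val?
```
11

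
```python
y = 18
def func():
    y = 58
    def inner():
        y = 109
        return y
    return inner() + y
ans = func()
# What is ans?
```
167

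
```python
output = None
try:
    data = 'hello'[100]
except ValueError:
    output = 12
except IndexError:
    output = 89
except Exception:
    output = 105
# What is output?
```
89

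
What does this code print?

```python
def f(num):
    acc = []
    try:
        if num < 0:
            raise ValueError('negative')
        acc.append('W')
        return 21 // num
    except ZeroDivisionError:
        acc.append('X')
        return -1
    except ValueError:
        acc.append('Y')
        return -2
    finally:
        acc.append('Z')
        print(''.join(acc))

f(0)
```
WXZ

num=0 causes ZeroDivisionError, caught, finally prints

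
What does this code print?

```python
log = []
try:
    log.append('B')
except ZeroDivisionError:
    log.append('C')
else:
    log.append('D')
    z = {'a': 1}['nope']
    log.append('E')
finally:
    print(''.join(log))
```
BD

Try succeeds, else appends 'D', KeyError in else is uncaught, finally prints before exception propagates ('E' never appended)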